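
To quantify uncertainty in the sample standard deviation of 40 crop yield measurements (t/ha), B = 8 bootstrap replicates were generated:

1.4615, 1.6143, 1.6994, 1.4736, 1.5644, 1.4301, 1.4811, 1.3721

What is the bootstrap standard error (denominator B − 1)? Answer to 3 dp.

Bootstrap SE is the standard deviation of the 8 replicate standard deviations.
Mean of replicates: (1.4615 + 1.6143 + 1.6994 + 1.4736 + 1.5644 + 1.4301 + 1.4811 + 1.3721) / 8 = 12.09650 / 8 = 1.51206
Sum of squared deviations: (−0.05056)² + (+0.10224)² + (+0.18734)² + (−0.03846)² + (+0.05234)² + (−0.08196)² + (−0.03096)² + (−0.13996)² = 0.07959
Variance = 0.07959 / 7 = 0.01137
SE* = √0.01137

SE* = 0.107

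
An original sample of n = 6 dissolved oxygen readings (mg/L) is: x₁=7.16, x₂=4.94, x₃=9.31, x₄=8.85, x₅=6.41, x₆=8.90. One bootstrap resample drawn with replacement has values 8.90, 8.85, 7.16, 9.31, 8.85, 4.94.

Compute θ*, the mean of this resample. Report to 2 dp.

Mean = (8.90 + 8.85 + 7.16 + 9.31 + 8.85 + 4.94) / 6 = 48.010 / 6 = 8.00

θ* = 8.00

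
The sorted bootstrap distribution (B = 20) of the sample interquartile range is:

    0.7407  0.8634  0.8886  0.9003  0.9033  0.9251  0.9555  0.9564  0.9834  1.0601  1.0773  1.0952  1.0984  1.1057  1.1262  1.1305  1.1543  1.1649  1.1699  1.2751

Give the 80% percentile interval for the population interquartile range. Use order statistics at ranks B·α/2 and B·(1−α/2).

(0.8634, 1.1649)

α = 0.20; lower rank = 20 × 0.100 = 2; upper rank = 20 × 0.900 = 18.
The 2nd smallest replicate is 0.8634; the 18th is 1.1649.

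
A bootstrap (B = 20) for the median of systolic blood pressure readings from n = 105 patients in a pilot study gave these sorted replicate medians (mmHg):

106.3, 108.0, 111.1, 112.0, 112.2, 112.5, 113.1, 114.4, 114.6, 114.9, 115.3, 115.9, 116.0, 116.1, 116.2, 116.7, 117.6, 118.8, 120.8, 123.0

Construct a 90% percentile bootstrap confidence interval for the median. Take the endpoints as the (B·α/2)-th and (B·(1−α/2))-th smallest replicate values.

α = 0.10; lower rank = 20 × 0.050 = 1; upper rank = 20 × 0.950 = 19.
The 1st smallest replicate is 106.3; the 19th is 120.8.

(106.3, 120.8)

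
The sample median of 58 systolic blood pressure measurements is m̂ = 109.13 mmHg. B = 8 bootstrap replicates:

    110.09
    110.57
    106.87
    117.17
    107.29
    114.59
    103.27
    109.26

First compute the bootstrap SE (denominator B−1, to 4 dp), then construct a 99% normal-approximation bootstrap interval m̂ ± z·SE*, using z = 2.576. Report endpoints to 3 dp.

(97.788, 120.472)

Mean of replicates = 109.8888; sum of squared deviations = 135.6925; SE* = √(135.6925/7) = 4.4028
Margin = 2.576 × 4.4028 = 11.3416
Interval: 109.13 ± 11.3416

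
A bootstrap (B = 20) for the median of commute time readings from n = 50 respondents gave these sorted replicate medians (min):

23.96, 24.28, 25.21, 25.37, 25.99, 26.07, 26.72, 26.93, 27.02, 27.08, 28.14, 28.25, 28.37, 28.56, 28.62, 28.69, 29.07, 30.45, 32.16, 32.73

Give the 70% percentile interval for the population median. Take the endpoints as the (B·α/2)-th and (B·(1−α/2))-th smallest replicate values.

(25.21, 29.07)

α = 0.30; lower rank = 20 × 0.150 = 3; upper rank = 20 × 0.850 = 17.
The 3rd smallest replicate is 25.21; the 17th is 29.07.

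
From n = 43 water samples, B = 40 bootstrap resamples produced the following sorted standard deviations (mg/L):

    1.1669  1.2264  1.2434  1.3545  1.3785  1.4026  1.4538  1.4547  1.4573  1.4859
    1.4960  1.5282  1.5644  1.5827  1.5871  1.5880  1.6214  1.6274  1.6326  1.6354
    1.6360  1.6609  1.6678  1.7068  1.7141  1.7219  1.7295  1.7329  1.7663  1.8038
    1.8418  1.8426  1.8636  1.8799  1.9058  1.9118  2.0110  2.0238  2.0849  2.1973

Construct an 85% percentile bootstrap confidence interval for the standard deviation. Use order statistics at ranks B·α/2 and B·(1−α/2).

(1.2434, 2.0110)

α = 0.15; lower rank = 40 × 0.075 = 3; upper rank = 40 × 0.925 = 37.
The 3rd smallest replicate is 1.2434; the 37th is 2.0110.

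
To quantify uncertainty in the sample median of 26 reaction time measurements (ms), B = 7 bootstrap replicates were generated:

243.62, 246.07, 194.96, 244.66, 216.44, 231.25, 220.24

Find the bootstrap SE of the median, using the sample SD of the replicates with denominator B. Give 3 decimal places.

SE* = 17.501

Bootstrap SE is the standard deviation of the 7 replicate medians.
Mean of replicates: (243.62 + 246.07 + 194.96 + 244.66 + 216.44 + 231.25 + 220.24) / 7 = 1597.2400 / 7 = 228.1771
Sum of squared deviations: (+15.4429)² + (+17.8929)² + (−33.2171)² + (+16.4829)² + (−11.7371)² + (+3.0729)² + (−7.9371)² = 2143.9005
Variance = 2143.9005 / 7 = 306.2715
SE* = √306.2715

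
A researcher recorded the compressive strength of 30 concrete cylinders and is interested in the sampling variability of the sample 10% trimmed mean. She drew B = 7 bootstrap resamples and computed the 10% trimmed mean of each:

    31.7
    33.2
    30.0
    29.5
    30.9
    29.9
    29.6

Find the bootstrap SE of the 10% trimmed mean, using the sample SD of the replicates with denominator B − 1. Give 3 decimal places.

Bootstrap SE is the standard deviation of the 7 replicate 10% trimmed means.
Mean of replicates: (31.7 + 33.2 + 30.0 + 29.5 + 30.9 + 29.9 + 29.6) / 7 = 214.8000 / 7 = 30.6857
Sum of squared deviations: (+1.0143)² + (+2.5143)² + (−0.6857)² + (−1.1857)² + (+0.2143)² + (−0.7857)² + (−1.0857)² = 11.0686
Variance = 11.0686 / 6 = 1.8448
SE* = √1.8448

SE* = 1.358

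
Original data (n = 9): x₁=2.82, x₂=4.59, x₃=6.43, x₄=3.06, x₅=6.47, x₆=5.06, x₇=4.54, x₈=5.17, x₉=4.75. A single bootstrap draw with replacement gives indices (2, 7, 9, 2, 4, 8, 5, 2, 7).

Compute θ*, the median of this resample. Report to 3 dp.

θ* = 4.590

Resample values: 4.59, 4.54, 4.75, 4.59, 3.06, 5.17, 6.47, 4.59, 4.54.
Sorted: 3.06, 4.54, 4.54, 4.59, 4.59, 4.59, 4.75, 5.17, 6.47
Median = middle value = 4.590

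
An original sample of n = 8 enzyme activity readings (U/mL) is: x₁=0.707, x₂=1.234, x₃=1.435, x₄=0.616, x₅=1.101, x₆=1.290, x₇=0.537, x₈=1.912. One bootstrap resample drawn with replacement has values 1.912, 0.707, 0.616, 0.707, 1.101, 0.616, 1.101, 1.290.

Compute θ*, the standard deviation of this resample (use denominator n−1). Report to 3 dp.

Mean = 1.0063; sum of squared deviations = 1.4025
s² = 1.4025 / 7 = 0.2004
s = √0.2004 = 0.448

θ* = 0.448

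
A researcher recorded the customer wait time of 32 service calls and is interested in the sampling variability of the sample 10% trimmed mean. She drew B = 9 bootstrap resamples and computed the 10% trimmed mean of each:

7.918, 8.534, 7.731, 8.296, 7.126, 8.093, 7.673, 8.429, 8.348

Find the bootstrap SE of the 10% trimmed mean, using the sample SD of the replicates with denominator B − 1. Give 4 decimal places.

SE* = 0.4519

Bootstrap SE is the standard deviation of the 9 replicate 10% trimmed means.
Mean of replicates: (7.918 + 8.534 + 7.731 + 8.296 + 7.126 + 8.093 + 7.673 + 8.429 + 8.348) / 9 = 72.14800 / 9 = 8.01644
Sum of squared deviations: (−0.09844)² + (+0.51756)² + (−0.28544)² + (+0.27956)² + (−0.89044)² + (+0.07656)² + (−0.34344)² + (+0.41256)² + (+0.33156)² = 1.63402
Variance = 1.63402 / 8 = 0.20425
SE* = √0.20425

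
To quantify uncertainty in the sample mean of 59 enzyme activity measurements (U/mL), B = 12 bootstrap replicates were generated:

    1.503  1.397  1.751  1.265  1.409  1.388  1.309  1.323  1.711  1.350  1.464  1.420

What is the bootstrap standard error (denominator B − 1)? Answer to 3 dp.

Bootstrap SE is the standard deviation of the 12 replicate means.
Mean of replicates: (1.503 + 1.397 + 1.751 + 1.265 + 1.409 + 1.388 + 1.309 + 1.323 + 1.711 + 1.350 + 1.464 + 1.420) / 12 = 17.2900 / 12 = 1.4408
Sum of squared deviations: (+0.0622)² + (−0.0438)² + (+0.3102)² + (−0.1758)² + (−0.0318)² + (−0.0528)² + (−0.1318)² + (−0.1178)² + (+0.2702)² + (−0.0908)² + (+0.0232)² + (−0.0208)² = 0.2502
Variance = 0.2502 / 11 = 0.0227
SE* = √0.0227

SE* = 0.151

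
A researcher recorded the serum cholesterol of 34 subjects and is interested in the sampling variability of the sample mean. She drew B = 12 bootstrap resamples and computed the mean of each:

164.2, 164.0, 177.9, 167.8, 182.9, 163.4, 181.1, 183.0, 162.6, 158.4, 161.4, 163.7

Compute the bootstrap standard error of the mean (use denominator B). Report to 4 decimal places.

SE* = 8.8240

Bootstrap SE is the standard deviation of the 12 replicate means.
Mean of replicates: (164.2 + 164.0 + 177.9 + 167.8 + 182.9 + 163.4 + 181.1 + 183.0 + 162.6 + 158.4 + 161.4 + 163.7) / 12 = 2030.40000 / 12 = 169.20000
Sum of squared deviations: (−5.00000)² + (−5.20000)² + (+8.70000)² + (−1.40000)² + (+13.70000)² + (−5.80000)² + (+11.90000)² + (+13.80000)² + (−6.60000)² + (−10.80000)² + (−7.80000)² + (−5.50000)² = 934.36000
Variance = 934.36000 / 12 = 77.86333
SE* = √77.86333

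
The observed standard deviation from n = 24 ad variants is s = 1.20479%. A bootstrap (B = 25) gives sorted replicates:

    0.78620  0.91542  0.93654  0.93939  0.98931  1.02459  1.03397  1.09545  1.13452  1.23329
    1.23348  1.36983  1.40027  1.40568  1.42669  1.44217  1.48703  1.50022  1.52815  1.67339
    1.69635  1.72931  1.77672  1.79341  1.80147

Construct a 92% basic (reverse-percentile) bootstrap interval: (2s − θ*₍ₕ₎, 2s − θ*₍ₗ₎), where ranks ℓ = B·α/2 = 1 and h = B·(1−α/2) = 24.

(0.61617, 1.62338)

Percentile endpoints at ranks 1 and 24: θ*₍1₎ = 0.78620, θ*₍24₎ = 1.79341.
Basic interval reflects these around s:
  lower = 2 × 1.20479 − 1.79341 = 0.61617
  upper = 2 × 1.20479 − 0.78620 = 1.62338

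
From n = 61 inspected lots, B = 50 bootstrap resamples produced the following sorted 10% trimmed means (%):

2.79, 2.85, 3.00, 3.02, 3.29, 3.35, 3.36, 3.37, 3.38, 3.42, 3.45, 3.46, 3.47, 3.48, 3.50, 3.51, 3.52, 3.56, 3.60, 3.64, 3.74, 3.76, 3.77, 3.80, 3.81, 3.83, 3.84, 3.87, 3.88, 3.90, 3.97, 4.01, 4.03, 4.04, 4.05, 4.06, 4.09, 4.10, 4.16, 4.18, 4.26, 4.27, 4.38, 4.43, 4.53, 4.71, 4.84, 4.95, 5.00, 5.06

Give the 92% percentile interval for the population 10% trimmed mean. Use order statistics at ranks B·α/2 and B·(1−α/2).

α = 0.08; lower rank = 50 × 0.040 = 2; upper rank = 50 × 0.960 = 48.
The 2nd smallest replicate is 2.85; the 48th is 4.95.

(2.85, 4.95)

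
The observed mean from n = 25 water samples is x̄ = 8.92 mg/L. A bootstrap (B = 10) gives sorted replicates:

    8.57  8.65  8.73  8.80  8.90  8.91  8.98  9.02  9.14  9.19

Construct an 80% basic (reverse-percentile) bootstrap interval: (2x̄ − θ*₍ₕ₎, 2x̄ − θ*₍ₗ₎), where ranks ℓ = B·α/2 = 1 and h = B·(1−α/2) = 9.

(8.70, 9.27)

Percentile endpoints at ranks 1 and 9: θ*₍1₎ = 8.57, θ*₍9₎ = 9.14.
Basic interval reflects these around x̄:
  lower = 2 × 8.92 − 9.14 = 8.70
  upper = 2 × 8.92 − 8.57 = 9.27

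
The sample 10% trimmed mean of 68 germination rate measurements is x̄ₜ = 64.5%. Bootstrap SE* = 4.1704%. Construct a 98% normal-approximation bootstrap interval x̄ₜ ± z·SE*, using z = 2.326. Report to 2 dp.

Margin = 2.326 × 4.1704 = 9.700
Interval: 64.5 ± 9.700

(54.80, 74.20)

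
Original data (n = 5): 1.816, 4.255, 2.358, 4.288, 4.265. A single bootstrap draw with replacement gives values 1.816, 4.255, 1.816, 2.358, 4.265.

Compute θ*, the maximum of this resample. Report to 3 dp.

θ* = 4.265

Maximum = 4.265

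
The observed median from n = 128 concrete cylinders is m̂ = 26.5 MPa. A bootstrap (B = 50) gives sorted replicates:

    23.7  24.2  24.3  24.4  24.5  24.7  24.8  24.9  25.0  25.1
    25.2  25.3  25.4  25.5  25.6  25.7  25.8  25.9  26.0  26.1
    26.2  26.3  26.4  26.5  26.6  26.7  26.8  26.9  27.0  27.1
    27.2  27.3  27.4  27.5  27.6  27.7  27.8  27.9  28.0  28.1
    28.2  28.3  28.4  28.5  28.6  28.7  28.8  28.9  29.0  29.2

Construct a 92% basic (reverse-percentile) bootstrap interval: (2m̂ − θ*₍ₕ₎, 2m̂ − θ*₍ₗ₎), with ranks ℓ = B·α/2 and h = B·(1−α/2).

Percentile endpoints at ranks 2 and 48: θ*₍2₎ = 24.2, θ*₍48₎ = 28.9.
Basic interval reflects these around m̂:
  lower = 2 × 26.5 − 28.9 = 24.1
  upper = 2 × 26.5 − 24.2 = 28.8

(24.1, 28.8)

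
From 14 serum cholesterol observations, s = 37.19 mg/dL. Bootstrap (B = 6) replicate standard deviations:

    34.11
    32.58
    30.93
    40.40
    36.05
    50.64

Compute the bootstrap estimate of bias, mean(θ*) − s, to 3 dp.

bias = +0.262

mean(θ*) = (34.11 + 32.58 + 30.93 + 40.40 + 36.05 + 50.64) / 6 = 37.4517
bias = 37.4517 − 37.19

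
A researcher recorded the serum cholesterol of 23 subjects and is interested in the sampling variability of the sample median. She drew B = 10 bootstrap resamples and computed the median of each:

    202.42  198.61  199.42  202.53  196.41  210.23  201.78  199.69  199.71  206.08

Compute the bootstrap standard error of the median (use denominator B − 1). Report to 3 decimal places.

Bootstrap SE is the standard deviation of the 10 replicate medians.
Mean of replicates: (202.42 + 198.61 + 199.42 + 202.53 + 196.41 + 210.23 + 201.78 + 199.69 + 199.71 + 206.08) / 10 = 2016.8800 / 10 = 201.6880
Sum of squared deviations: (+0.7320)² + (−3.0780)² + (−2.2680)² + (+0.8420)² + (−5.2780)² + (+8.5420)² + (+0.0920)² + (−1.9980)² + (−1.9780)² + (+4.3920)² = 143.8884
Variance = 143.8884 / 9 = 15.9876
SE* = √15.9876

SE* = 3.998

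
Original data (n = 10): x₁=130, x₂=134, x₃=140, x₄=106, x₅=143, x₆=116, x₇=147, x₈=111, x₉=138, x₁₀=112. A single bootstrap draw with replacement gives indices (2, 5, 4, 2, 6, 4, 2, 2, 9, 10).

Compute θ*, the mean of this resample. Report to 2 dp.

θ* = 125.70

Resample values: 134, 143, 106, 134, 116, 106, 134, 134, 138, 112.
Mean = (134 + 143 + 106 + 134 + 116 + 106 + 134 + 134 + 138 + 112) / 10 = 1257.0 / 10 = 125.70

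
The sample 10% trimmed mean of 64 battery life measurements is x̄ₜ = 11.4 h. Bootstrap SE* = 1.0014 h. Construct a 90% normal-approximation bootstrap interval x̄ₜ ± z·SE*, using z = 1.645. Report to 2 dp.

Margin = 1.645 × 1.0014 = 1.647
Interval: 11.4 ± 1.647

(9.75, 13.05)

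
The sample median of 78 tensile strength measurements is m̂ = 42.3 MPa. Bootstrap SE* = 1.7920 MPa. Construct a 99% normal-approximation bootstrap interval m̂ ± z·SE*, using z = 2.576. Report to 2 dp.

(37.68, 46.92)

Margin = 2.576 × 1.7920 = 4.616
Interval: 42.3 ± 4.616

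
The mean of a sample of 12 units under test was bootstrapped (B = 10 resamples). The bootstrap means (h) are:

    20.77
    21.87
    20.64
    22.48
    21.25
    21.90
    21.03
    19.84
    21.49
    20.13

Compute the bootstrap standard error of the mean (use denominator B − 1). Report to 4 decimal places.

Bootstrap SE is the standard deviation of the 10 replicate means.
Mean of replicates: (20.77 + 21.87 + 20.64 + 22.48 + 21.25 + 21.90 + 21.03 + 19.84 + 21.49 + 20.13) / 10 = 211.40000 / 10 = 21.14000
Sum of squared deviations: (−0.37000)² + (+0.73000)² + (−0.50000)² + (+1.34000)² + (+0.11000)² + (+0.76000)² + (−0.11000)² + (−1.30000)² + (+0.35000)² + (−1.01000)² = 6.14980
Variance = 6.14980 / 9 = 0.68331
SE* = √0.68331

SE* = 0.8266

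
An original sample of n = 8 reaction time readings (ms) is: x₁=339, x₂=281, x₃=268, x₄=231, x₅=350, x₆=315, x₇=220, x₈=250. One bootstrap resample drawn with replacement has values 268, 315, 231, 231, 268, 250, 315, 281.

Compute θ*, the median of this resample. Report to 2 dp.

θ* = 268.00

Sorted: 231, 231, 250, 268, 268, 281, 315, 315
Median = average of the two middle values = 268.00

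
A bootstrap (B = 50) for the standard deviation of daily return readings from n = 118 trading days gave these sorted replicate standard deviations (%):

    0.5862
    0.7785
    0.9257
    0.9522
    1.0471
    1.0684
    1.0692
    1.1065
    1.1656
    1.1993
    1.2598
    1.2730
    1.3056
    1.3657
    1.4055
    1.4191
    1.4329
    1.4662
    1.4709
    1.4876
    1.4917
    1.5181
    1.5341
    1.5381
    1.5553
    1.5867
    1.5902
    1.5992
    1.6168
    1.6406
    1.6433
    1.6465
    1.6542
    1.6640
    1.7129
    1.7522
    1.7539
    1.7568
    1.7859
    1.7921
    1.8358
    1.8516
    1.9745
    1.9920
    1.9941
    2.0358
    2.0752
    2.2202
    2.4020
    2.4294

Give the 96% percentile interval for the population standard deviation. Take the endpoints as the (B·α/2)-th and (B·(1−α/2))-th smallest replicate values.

α = 0.04; lower rank = 50 × 0.020 = 1; upper rank = 50 × 0.980 = 49.
The 1st smallest replicate is 0.5862; the 49th is 2.4020.

(0.5862, 2.4020)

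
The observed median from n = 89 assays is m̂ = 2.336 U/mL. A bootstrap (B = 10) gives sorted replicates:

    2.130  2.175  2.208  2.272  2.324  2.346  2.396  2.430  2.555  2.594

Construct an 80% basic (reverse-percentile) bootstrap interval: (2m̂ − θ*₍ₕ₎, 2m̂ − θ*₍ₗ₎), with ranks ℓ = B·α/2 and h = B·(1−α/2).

Percentile endpoints at ranks 1 and 9: θ*₍1₎ = 2.130, θ*₍9₎ = 2.555.
Basic interval reflects these around m̂:
  lower = 2 × 2.336 − 2.555 = 2.117
  upper = 2 × 2.336 − 2.130 = 2.542

(2.117, 2.542)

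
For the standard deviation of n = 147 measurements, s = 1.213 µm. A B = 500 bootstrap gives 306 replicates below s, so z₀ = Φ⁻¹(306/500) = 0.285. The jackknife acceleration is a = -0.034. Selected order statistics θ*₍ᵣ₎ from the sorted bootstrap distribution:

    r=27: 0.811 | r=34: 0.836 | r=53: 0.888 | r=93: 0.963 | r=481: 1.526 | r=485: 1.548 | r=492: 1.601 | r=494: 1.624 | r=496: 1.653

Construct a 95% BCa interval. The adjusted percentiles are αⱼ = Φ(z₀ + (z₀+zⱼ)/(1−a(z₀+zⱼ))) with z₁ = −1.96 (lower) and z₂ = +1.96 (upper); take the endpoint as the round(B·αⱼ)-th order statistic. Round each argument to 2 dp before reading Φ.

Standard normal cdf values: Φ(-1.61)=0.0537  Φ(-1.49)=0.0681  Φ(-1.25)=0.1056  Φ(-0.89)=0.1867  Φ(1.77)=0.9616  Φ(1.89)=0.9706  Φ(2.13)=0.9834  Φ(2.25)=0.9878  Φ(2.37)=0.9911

Lower: z₀ + z₁ = 0.285 + (-1.960) = -1.675; 1 − a(z₀+z₁) = 1 − (-0.034)(-1.675) = 0.9430; argument = 0.285 + (-1.675)/0.9430 = -1.4912 → -1.49.
α₁ = Φ(-1.49) = 0.0681; rank = round(500 × 0.0681) = 34; θ*₍34₎ = 0.836.
Upper: z₀ + z₂ = 2.245; 1 − a(z₀+z₂) = 1.0763; argument = 2.3708 → 2.37; α₂ = 0.9911; rank = 496; θ*₍496₎ = 1.653.

(0.836, 1.653)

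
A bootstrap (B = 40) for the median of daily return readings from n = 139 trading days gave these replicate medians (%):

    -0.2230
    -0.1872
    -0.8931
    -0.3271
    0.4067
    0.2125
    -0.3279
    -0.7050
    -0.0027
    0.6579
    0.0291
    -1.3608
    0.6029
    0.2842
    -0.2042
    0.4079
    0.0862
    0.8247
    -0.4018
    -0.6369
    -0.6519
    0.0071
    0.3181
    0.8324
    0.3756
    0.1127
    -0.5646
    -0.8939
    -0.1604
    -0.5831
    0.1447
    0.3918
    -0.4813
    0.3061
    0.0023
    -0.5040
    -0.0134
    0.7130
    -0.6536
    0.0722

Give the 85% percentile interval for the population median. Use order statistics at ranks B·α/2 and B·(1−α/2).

(-0.8931, 0.6579)

Sorted replicates: -1.3608, -0.8939, -0.8931, -0.7050, -0.6536, -0.6519, -0.6369, -0.5831, -0.5646, -0.5040, -0.4813, -0.4018, -0.3279, -0.3271, -0.2230, -0.2042, -0.1872, -0.1604, -0.0134, -0.0027, 0.0023, 0.0071, 0.0291, 0.0722, 0.0862, 0.1127, 0.1447, 0.2125, 0.2842, 0.3061, 0.3181, 0.3756, 0.3918, 0.4067, 0.4079, 0.6029, 0.6579, 0.7130, 0.8247, 0.8324
α = 0.15; lower rank = 40 × 0.075 = 3; upper rank = 40 × 0.925 = 37.
The 3rd smallest replicate is -0.8931; the 37th is 0.6579.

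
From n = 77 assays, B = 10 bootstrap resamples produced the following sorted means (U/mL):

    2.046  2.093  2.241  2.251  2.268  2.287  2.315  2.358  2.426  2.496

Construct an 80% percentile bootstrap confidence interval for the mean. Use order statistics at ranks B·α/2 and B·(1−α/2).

α = 0.20; lower rank = 10 × 0.100 = 1; upper rank = 10 × 0.900 = 9.
The 1st smallest replicate is 2.046; the 9th is 2.426.

(2.046, 2.426)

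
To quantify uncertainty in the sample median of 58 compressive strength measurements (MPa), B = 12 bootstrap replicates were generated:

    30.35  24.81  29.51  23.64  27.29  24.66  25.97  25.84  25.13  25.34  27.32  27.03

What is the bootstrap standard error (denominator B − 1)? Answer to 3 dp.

SE* = 1.994

Bootstrap SE is the standard deviation of the 12 replicate medians.
Mean of replicates: (30.35 + 24.81 + 29.51 + 23.64 + 27.29 + 24.66 + 25.97 + 25.84 + 25.13 + 25.34 + 27.32 + 27.03) / 12 = 316.8900 / 12 = 26.4075
Sum of squared deviations: (+3.9425)² + (−1.5975)² + (+3.1025)² + (−2.7675)² + (+0.8825)² + (−1.7475)² + (−0.4375)² + (−0.5675)² + (−1.2775)² + (−1.0675)² + (+0.9125)² + (+0.6225)² = 43.7176
Variance = 43.7176 / 11 = 3.9743
SE* = √3.9743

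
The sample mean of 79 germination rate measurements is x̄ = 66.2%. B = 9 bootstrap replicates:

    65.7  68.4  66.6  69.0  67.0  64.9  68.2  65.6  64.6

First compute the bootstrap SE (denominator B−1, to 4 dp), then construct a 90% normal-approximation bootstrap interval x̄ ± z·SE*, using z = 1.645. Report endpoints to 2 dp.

Mean of replicates = 66.6667; sum of squared deviations = 20.3800; SE* = √(20.3800/8) = 1.5961
Margin = 1.645 × 1.5961 = 2.626
Interval: 66.2 ± 2.626

(63.57, 68.83)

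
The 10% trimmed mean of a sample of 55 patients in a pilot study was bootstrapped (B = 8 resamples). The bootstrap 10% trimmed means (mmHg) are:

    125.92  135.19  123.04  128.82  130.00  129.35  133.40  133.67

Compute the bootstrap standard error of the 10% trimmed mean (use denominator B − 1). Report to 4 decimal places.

SE* = 4.1200

Bootstrap SE is the standard deviation of the 8 replicate 10% trimmed means.
Mean of replicates: (125.92 + 135.19 + 123.04 + 128.82 + 130.00 + 129.35 + 133.40 + 133.67) / 8 = 1039.39000 / 8 = 129.92375
Sum of squared deviations: (−4.00375)² + (+5.26625)² + (−6.88375)² + (−1.10375)² + (+0.07625)² + (−0.57375)² + (+3.47625)² + (+3.74625)² = 118.82139
Variance = 118.82139 / 7 = 16.97448
SE* = √16.97448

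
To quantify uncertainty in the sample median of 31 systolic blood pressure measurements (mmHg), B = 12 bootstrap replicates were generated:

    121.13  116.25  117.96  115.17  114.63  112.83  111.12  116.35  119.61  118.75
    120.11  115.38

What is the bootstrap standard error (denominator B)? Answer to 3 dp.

Bootstrap SE is the standard deviation of the 12 replicate medians.
Mean of replicates: (121.13 + 116.25 + 117.96 + 115.17 + 114.63 + 112.83 + 111.12 + 116.35 + 119.61 + 118.75 + 120.11 + 115.38) / 12 = 1399.2900 / 12 = 116.6075
Sum of squared deviations: (+4.5225)² + (−0.3575)² + (+1.3525)² + (−1.4375)² + (−1.9775)² + (−3.7775)² + (−5.4875)² + (−0.2575)² + (+3.0025)² + (+2.1425)² + (+3.5025)² + (−1.2275)² = 100.2150
Variance = 100.2150 / 12 = 8.3513
SE* = √8.3513

SE* = 2.890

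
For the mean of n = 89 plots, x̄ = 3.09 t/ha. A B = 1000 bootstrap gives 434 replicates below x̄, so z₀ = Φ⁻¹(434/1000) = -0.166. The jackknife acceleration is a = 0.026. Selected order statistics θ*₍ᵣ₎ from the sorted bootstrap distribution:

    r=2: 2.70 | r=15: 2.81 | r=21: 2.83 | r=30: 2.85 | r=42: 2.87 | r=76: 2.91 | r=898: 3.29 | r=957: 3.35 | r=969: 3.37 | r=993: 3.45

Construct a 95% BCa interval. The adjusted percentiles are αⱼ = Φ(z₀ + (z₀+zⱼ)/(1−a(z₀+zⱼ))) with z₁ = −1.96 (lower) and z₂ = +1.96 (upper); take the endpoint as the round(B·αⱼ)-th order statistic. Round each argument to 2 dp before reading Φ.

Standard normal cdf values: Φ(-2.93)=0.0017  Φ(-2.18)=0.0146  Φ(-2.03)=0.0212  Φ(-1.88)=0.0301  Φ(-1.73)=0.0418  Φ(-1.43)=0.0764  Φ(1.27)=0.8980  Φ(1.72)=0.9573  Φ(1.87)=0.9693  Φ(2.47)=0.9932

(2.81, 3.35)

Lower: z₀ + z₁ = -0.166 + (-1.960) = -2.126; 1 − a(z₀+z₁) = 1 − (0.026)(-2.126) = 1.0553; argument = -0.166 + (-2.126)/1.0553 = -2.1806 → -2.18.
α₁ = Φ(-2.18) = 0.0146; rank = round(1000 × 0.0146) = 15; θ*₍15₎ = 2.81.
Upper: z₀ + z₂ = 1.794; 1 − a(z₀+z₂) = 0.9534; argument = 1.7158 → 1.72; α₂ = 0.9573; rank = 957; θ*₍957₎ = 3.35.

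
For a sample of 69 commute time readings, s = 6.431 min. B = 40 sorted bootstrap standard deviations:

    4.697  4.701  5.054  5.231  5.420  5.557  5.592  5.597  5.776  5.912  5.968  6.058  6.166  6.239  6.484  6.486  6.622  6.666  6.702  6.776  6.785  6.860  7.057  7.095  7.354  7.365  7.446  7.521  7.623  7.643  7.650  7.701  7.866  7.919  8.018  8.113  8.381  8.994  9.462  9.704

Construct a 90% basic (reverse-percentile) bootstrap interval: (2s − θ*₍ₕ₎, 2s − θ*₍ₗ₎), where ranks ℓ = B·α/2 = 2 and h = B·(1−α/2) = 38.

Percentile endpoints at ranks 2 and 38: θ*₍2₎ = 4.701, θ*₍38₎ = 8.994.
Basic interval reflects these around s:
  lower = 2 × 6.431 − 8.994 = 3.868
  upper = 2 × 6.431 − 4.701 = 8.161

(3.868, 8.161)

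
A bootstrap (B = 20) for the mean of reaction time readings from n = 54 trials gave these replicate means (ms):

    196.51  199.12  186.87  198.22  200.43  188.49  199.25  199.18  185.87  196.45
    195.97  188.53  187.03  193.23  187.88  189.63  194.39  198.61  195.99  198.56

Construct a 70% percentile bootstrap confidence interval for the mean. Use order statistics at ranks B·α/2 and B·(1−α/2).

Sorted replicates: 185.87, 186.87, 187.03, 187.88, 188.49, 188.53, 189.63, 193.23, 194.39, 195.97, 195.99, 196.45, 196.51, 198.22, 198.56, 198.61, 199.12, 199.18, 199.25, 200.43
α = 0.30; lower rank = 20 × 0.150 = 3; upper rank = 20 × 0.850 = 17.
The 3rd smallest replicate is 187.03; the 17th is 199.12.

(187.03, 199.12)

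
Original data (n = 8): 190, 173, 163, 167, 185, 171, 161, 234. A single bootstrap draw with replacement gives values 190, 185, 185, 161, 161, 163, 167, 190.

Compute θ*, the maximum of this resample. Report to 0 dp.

Maximum = 190

θ* = 190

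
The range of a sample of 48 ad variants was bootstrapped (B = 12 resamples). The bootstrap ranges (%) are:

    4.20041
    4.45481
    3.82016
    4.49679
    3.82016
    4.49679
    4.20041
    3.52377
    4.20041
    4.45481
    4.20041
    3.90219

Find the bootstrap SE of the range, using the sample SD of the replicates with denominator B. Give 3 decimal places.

SE* = 0.304

Bootstrap SE is the standard deviation of the 12 replicate ranges.
Mean of replicates: (4.20041 + 4.45481 + 3.82016 + 4.49679 + 3.82016 + 4.49679 + 4.20041 + 3.52377 + 4.20041 + 4.45481 + 4.20041 + 3.90219) / 12 = 49.771120 / 12 = 4.147593
Sum of squared deviations: (+0.052817)² + (+0.307217)² + (−0.327433)² + (+0.349197)² + (−0.327433)² + (+0.349197)² + (+0.052817)² + (−0.623823)² + (+0.052817)² + (+0.307217)² + (+0.052817)² + (−0.245403)² = 1.107603
Variance = 1.107603 / 12 = 0.092300
SE* = √0.092300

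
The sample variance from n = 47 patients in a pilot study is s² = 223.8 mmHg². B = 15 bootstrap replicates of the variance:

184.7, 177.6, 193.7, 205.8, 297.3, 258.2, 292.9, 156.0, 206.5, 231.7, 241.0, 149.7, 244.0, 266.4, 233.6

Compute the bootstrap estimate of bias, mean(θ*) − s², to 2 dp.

mean(θ*) = (184.7 + 177.6 + 193.7 + 205.8 + 297.3 + 258.2 + 292.9 + 156.0 + 206.5 + 231.7 + 241.0 + 149.7 + 244.0 + 266.4 + 233.6) / 15 = 222.607
bias = 222.607 − 223.8

bias = −1.19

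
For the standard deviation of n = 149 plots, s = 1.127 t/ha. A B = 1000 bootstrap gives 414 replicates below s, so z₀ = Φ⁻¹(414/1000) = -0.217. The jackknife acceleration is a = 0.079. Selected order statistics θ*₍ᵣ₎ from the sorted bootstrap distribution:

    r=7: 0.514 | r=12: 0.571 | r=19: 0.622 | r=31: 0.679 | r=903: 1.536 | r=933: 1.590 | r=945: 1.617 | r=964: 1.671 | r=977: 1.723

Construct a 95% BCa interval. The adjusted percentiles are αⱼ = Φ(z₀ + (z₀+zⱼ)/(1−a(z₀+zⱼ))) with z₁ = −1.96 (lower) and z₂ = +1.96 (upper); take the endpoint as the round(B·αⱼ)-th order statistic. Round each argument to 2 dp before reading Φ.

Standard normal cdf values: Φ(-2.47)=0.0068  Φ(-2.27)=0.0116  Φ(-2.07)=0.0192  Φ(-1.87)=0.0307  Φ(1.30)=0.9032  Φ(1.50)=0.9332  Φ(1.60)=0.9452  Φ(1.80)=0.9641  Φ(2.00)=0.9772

(0.622, 1.671)

Lower: z₀ + z₁ = -0.217 + (-1.960) = -2.177; 1 − a(z₀+z₁) = 1 − (0.079)(-2.177) = 1.1720; argument = -0.217 + (-2.177)/1.1720 = -2.0745 → -2.07.
α₁ = Φ(-2.07) = 0.0192; rank = round(1000 × 0.0192) = 19; θ*₍19₎ = 0.622.
Upper: z₀ + z₂ = 1.743; 1 − a(z₀+z₂) = 0.8623; argument = 1.8043 → 1.80; α₂ = 0.9641; rank = 964; θ*₍964₎ = 1.671.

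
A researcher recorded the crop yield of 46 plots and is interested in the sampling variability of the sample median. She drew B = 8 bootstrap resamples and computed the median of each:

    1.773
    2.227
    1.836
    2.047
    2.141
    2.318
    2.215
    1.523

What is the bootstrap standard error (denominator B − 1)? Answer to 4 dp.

SE* = 0.2742

Bootstrap SE is the standard deviation of the 8 replicate medians.
Mean of replicates: (1.773 + 2.227 + 1.836 + 2.047 + 2.141 + 2.318 + 2.215 + 1.523) / 8 = 16.08000 / 8 = 2.01000
Sum of squared deviations: (−0.23700)² + (+0.21700)² + (−0.17400)² + (+0.03700)² + (+0.13100)² + (+0.30800)² + (+0.20500)² + (−0.48700)² = 0.52612
Variance = 0.52612 / 7 = 0.07516
SE* = √0.07516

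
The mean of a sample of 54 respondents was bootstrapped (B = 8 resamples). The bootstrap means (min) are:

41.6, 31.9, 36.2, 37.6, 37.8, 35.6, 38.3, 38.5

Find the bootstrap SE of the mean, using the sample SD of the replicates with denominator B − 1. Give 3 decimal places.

SE* = 2.788

Bootstrap SE is the standard deviation of the 8 replicate means.
Mean of replicates: (41.6 + 31.9 + 36.2 + 37.6 + 37.8 + 35.6 + 38.3 + 38.5) / 8 = 297.5000 / 8 = 37.1875
Sum of squared deviations: (+4.4125)² + (−5.2875)² + (−0.9875)² + (+0.4125)² + (+0.6125)² + (−1.5875)² + (+1.1125)² + (+1.3125)² = 54.4288
Variance = 54.4288 / 7 = 7.7755
SE* = √7.7755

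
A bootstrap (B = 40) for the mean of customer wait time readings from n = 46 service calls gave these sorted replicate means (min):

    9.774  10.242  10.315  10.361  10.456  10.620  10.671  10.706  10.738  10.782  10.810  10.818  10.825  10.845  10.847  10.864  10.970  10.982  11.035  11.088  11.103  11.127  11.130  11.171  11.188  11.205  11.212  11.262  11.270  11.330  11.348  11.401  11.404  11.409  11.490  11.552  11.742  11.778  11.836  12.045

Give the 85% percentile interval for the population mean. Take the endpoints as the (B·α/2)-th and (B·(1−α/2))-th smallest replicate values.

(10.315, 11.742)

α = 0.15; lower rank = 40 × 0.075 = 3; upper rank = 40 × 0.925 = 37.
The 3rd smallest replicate is 10.315; the 37th is 11.742.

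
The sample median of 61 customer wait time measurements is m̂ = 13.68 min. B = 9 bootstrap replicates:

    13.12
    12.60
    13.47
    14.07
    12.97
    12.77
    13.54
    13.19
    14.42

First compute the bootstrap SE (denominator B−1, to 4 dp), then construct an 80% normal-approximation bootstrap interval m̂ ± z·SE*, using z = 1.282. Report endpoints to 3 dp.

Mean of replicates = 13.3500; sum of squared deviations = 2.8356; SE* = √(2.8356/8) = 0.5954
Margin = 1.282 × 0.5954 = 0.7633
Interval: 13.68 ± 0.7633

(12.917, 14.443)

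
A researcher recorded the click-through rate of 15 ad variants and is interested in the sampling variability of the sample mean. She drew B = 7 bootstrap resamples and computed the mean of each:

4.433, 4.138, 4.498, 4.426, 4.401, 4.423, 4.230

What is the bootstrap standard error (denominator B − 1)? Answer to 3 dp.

SE* = 0.129

Bootstrap SE is the standard deviation of the 7 replicate means.
Mean of replicates: (4.433 + 4.138 + 4.498 + 4.426 + 4.401 + 4.423 + 4.230) / 7 = 30.5490 / 7 = 4.3641
Sum of squared deviations: (+0.0689)² + (−0.2261)² + (+0.1339)² + (+0.0619)² + (+0.0369)² + (+0.0589)² + (−0.1341)² = 0.1004
Variance = 0.1004 / 6 = 0.0167
SE* = √0.0167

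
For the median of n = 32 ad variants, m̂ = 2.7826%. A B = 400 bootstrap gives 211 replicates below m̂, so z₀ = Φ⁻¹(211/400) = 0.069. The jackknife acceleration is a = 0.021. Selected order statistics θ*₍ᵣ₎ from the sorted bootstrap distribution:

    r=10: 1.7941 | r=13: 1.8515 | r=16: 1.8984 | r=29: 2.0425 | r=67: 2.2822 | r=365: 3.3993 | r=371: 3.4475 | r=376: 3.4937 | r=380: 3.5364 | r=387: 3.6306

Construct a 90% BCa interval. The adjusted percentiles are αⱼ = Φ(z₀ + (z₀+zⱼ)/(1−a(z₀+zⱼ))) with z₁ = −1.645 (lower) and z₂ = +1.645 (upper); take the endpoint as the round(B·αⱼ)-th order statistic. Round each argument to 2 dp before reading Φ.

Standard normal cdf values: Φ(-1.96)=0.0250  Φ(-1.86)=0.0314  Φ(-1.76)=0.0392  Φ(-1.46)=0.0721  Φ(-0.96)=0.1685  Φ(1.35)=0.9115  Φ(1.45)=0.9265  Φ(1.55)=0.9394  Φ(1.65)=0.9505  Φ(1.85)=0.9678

Lower: z₀ + z₁ = 0.069 + (-1.645) = -1.576; 1 − a(z₀+z₁) = 1 − (0.021)(-1.576) = 1.0331; argument = 0.069 + (-1.576)/1.0331 = -1.4565 → -1.46.
α₁ = Φ(-1.46) = 0.0721; rank = round(400 × 0.0721) = 29; θ*₍29₎ = 2.0425.
Upper: z₀ + z₂ = 1.714; 1 − a(z₀+z₂) = 0.9640; argument = 1.8470 → 1.85; α₂ = 0.9678; rank = 387; θ*₍387₎ = 3.6306.

(2.0425, 3.6306)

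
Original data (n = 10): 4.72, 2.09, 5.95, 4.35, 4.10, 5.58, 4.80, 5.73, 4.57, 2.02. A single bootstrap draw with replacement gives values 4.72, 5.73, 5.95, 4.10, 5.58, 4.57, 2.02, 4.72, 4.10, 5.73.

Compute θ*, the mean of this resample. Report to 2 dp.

θ* = 4.72

Mean = (4.72 + 5.73 + 5.95 + 4.10 + 5.58 + 4.57 + 2.02 + 4.72 + 4.10 + 5.73) / 10 = 47.220 / 10 = 4.72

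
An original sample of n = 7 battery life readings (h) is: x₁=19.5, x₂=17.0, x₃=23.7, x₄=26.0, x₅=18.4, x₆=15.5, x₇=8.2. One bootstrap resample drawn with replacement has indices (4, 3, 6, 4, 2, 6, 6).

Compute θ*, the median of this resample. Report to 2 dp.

Resample values: 26.0, 23.7, 15.5, 26.0, 17.0, 15.5, 15.5.
Sorted: 15.5, 15.5, 15.5, 17.0, 23.7, 26.0, 26.0
Median = middle value = 17.00

θ* = 17.00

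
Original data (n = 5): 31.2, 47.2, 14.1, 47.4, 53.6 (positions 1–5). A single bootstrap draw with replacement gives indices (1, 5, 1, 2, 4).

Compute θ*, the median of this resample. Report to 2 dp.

Resample values: 31.2, 53.6, 31.2, 47.2, 47.4.
Sorted: 31.2, 31.2, 47.2, 47.4, 53.6
Median = middle value = 47.20

θ* = 47.20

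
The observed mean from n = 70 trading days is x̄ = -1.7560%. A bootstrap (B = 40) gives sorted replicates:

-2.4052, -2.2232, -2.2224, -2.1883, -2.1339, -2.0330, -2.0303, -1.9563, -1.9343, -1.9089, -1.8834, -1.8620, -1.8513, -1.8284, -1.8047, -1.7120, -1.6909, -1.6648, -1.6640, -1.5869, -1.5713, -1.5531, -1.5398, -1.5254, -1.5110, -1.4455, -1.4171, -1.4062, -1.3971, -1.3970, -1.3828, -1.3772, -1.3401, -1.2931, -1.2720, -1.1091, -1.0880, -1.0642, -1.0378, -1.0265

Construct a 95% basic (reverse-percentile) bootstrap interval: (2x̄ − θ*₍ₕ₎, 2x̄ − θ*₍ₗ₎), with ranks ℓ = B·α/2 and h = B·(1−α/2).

Percentile endpoints at ranks 1 and 39: θ*₍1₎ = -2.4052, θ*₍39₎ = -1.0378.
Basic interval reflects these around x̄:
  lower = 2 × -1.7560 − -1.0378 = -2.4742
  upper = 2 × -1.7560 − -2.4052 = -1.1068

(-2.4742, -1.1068)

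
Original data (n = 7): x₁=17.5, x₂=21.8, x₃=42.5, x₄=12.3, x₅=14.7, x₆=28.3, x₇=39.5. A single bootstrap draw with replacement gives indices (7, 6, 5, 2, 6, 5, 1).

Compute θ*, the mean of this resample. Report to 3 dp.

Resample values: 39.5, 28.3, 14.7, 21.8, 28.3, 14.7, 17.5.
Mean = (39.5 + 28.3 + 14.7 + 21.8 + 28.3 + 14.7 + 17.5) / 7 = 164.80 / 7 = 23.543

θ* = 23.543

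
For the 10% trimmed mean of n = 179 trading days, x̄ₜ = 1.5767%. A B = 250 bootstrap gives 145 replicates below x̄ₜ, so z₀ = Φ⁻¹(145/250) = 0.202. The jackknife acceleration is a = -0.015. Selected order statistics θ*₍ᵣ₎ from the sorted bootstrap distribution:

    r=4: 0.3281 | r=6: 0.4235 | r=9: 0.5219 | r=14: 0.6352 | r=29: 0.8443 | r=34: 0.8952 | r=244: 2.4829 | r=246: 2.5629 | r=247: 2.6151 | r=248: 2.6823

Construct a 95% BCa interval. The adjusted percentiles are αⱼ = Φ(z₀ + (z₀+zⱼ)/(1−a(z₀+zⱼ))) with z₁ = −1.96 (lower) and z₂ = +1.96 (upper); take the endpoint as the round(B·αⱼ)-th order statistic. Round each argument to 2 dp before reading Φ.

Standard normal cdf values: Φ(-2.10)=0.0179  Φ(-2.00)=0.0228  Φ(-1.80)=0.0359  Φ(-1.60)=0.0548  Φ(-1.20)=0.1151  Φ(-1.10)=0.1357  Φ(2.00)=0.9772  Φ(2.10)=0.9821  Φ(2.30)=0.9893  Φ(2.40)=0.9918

(0.6352, 2.6151)

Lower: z₀ + z₁ = 0.202 + (-1.960) = -1.758; 1 − a(z₀+z₁) = 1 − (-0.015)(-1.758) = 0.9736; argument = 0.202 + (-1.758)/0.9736 = -1.6036 → -1.60.
α₁ = Φ(-1.60) = 0.0548; rank = round(250 × 0.0548) = 14; θ*₍14₎ = 0.6352.
Upper: z₀ + z₂ = 2.162; 1 − a(z₀+z₂) = 1.0324; argument = 2.2961 → 2.30; α₂ = 0.9893; rank = 247; θ*₍247₎ = 2.6151.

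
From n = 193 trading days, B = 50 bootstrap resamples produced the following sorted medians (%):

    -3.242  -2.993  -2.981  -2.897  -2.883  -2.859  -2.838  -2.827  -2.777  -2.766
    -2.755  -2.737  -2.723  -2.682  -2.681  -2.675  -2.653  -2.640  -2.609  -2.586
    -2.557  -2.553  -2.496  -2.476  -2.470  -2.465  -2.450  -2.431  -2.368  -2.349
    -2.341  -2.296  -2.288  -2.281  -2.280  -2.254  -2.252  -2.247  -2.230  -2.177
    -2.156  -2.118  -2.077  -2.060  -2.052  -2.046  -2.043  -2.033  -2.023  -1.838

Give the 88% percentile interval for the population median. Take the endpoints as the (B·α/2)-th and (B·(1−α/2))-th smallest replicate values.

α = 0.12; lower rank = 50 × 0.060 = 3; upper rank = 50 × 0.940 = 47.
The 3rd smallest replicate is -2.981; the 47th is -2.043.

(-2.981, -2.043)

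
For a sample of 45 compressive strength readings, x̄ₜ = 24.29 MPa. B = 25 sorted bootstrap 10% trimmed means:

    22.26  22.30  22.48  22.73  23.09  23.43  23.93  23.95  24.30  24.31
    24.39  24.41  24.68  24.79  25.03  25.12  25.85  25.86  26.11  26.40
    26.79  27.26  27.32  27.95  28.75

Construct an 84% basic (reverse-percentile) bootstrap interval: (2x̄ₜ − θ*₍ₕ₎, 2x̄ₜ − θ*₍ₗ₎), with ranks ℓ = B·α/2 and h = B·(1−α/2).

Percentile endpoints at ranks 2 and 23: θ*₍2₎ = 22.30, θ*₍23₎ = 27.32.
Basic interval reflects these around x̄ₜ:
  lower = 2 × 24.29 − 27.32 = 21.26
  upper = 2 × 24.29 − 22.30 = 26.28

(21.26, 26.28)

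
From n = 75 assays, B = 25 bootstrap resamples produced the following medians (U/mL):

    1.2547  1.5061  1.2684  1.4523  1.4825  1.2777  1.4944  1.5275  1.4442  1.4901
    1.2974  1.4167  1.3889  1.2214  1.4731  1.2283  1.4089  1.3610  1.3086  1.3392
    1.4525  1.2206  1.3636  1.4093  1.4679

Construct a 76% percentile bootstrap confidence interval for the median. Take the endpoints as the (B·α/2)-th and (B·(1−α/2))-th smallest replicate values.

Sorted replicates: 1.2206, 1.2214, 1.2283, 1.2547, 1.2684, 1.2777, 1.2974, 1.3086, 1.3392, 1.3610, 1.3636, 1.3889, 1.4089, 1.4093, 1.4167, 1.4442, 1.4523, 1.4525, 1.4679, 1.4731, 1.4825, 1.4901, 1.4944, 1.5061, 1.5275
α = 0.24; lower rank = 25 × 0.120 = 3; upper rank = 25 × 0.880 = 22.
The 3rd smallest replicate is 1.2283; the 22nd is 1.4901.

(1.2283, 1.4901)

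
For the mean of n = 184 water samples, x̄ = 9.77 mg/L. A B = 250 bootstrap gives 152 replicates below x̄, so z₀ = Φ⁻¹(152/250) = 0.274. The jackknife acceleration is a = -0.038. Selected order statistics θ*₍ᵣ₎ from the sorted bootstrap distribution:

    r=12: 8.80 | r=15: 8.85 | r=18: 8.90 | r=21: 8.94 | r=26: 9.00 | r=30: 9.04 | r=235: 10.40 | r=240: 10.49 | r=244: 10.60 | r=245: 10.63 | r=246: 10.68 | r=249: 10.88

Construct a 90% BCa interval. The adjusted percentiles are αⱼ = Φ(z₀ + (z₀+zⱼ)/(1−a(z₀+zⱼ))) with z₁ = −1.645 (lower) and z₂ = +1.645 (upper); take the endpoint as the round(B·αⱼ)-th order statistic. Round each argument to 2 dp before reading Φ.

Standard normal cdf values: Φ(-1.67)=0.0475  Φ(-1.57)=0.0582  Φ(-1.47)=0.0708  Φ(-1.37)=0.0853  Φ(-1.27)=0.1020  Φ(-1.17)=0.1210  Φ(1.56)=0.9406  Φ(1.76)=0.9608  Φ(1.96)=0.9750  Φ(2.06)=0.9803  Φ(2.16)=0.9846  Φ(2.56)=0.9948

Lower: z₀ + z₁ = 0.274 + (-1.645) = -1.371; 1 − a(z₀+z₁) = 1 − (-0.038)(-1.371) = 0.9479; argument = 0.274 + (-1.371)/0.9479 = -1.1724 → -1.17.
α₁ = Φ(-1.17) = 0.1210; rank = round(250 × 0.1210) = 30; θ*₍30₎ = 9.04.
Upper: z₀ + z₂ = 1.919; 1 − a(z₀+z₂) = 1.0729; argument = 2.0626 → 2.06; α₂ = 0.9803; rank = 245; θ*₍245₎ = 10.63.

(9.04, 10.63)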